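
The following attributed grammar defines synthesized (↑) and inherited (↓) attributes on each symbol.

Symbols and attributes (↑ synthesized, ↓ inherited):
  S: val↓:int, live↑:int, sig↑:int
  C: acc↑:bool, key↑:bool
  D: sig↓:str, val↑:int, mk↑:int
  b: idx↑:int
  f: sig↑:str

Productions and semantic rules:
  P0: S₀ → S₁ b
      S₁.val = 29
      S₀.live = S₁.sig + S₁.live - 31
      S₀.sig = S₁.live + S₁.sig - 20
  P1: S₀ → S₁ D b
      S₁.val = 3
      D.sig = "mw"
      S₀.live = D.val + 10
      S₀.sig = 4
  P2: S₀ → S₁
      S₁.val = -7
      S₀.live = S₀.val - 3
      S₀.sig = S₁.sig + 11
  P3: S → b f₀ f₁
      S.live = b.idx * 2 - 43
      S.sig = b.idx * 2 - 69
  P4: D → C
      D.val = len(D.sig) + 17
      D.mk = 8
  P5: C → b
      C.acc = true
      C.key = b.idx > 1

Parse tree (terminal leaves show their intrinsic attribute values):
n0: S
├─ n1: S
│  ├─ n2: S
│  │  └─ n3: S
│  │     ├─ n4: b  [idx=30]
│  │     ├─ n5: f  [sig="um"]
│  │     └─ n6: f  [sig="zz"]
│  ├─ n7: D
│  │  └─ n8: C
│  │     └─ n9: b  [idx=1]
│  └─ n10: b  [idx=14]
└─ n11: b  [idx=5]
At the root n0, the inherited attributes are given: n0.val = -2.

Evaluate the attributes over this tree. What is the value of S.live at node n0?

1. n0.val = -2  [given at root]
2. n1.val = 29  [29]
3. n2.val = 3  [3]
4. n3.val = -7  [-7]
5. n4.idx = 30  [terminal]
6. n5.sig = "um"  [terminal]
7. n6.sig = "zz"  [terminal]
8. n3.live = 17  [b.idx * 2 - 43]
9. n3.sig = -9  [b.idx * 2 - 69]
10. n2.live = 0  [S₀.val - 3]
11. n2.sig = 2  [S₁.sig + 11]
12. n7.sig = "mw"  ["mw"]
13. n9.idx = 1  [terminal]
14. n8.acc = true  [true]
15. n8.key = false  [b.idx > 1]
16. n7.val = 19  [len(D.sig) + 17]
17. n7.mk = 8  [8]
18. n10.idx = 14  [terminal]
19. n1.live = 29  [D.val + 10]
20. n1.sig = 4  [4]
21. n11.idx = 5  [terminal]
22. n0.live = 2  [S₁.sig + S₁.live - 31]
23. n0.sig = 13  [S₁.live + S₁.sig - 20]

2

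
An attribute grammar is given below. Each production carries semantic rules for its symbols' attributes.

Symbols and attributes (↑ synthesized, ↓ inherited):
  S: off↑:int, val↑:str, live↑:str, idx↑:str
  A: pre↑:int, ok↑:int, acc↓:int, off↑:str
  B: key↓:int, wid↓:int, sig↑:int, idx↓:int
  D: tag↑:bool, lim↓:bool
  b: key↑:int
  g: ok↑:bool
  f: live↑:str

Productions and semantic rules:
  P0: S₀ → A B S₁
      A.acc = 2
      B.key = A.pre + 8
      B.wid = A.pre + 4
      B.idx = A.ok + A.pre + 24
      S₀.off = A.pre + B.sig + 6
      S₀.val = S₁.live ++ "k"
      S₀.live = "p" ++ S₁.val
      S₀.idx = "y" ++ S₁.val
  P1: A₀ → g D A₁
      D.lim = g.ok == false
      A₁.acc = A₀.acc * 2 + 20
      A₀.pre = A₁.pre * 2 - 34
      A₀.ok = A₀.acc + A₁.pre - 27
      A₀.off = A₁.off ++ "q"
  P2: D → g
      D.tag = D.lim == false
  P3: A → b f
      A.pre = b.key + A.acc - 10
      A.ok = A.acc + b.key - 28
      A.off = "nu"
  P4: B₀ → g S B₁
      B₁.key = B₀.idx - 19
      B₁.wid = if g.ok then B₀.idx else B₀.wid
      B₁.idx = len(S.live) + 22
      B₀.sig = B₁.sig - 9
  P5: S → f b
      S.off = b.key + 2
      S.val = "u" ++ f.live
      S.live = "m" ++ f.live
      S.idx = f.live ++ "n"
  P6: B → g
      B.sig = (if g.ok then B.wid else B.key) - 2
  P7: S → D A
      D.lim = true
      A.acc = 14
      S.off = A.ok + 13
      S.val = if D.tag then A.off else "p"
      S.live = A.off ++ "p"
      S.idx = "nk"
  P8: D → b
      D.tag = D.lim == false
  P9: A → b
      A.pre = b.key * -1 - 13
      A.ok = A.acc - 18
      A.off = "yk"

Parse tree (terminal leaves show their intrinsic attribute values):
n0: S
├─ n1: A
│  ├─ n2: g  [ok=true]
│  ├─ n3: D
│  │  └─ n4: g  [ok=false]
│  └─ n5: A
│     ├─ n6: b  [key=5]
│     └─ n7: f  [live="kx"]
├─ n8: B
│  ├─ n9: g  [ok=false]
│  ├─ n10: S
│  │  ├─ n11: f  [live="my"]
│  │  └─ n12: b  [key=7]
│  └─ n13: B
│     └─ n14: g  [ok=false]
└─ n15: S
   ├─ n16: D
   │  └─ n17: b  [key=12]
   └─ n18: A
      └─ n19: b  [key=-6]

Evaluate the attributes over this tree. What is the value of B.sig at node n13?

1. n1.acc = 2  [2]
2. n2.ok = true  [terminal]
3. n3.lim = false  [g.ok == false]
4. n4.ok = false  [terminal]
5. n3.tag = true  [D.lim == false]
6. n5.acc = 24  [A₀.acc * 2 + 20]
7. n6.key = 5  [terminal]
8. n7.live = "kx"  [terminal]
9. n5.pre = 19  [b.key + A.acc - 10]
10. n5.ok = 1  [A.acc + b.key - 28]
11. n5.off = "nu"  ["nu"]
12. n1.pre = 4  [A₁.pre * 2 - 34]
13. n1.ok = -6  [A₀.acc + A₁.pre - 27]
14. n1.off = "nuq"  [A₁.off ++ "q"]
15. n8.key = 12  [A.pre + 8]
16. n8.wid = 8  [A.pre + 4]
17. n8.idx = 22  [A.ok + A.pre + 24]
18. n9.ok = false  [terminal]
19. n11.live = "my"  [terminal]
20. n12.key = 7  [terminal]
21. n10.off = 9  [b.key + 2]
22. n10.val = "umy"  ["u" ++ f.live]
23. n10.live = "mmy"  ["m" ++ f.live]
24. n10.idx = "myn"  [f.live ++ "n"]
25. n13.key = 3  [B₀.idx - 19]
26. n13.wid = 8  [if g.ok then B₀.idx else B₀.wid]
27. n13.idx = 25  [len(S.live) + 22]
28. n14.ok = false  [terminal]
29. n13.sig = 1  [(if g.ok then B.wid else B.key) - 2]
30. n8.sig = -8  [B₁.sig - 9]
31. n16.lim = true  [true]
32. n17.key = 12  [terminal]
33. n16.tag = false  [D.lim == false]
34. n18.acc = 14  [14]
35. n19.key = -6  [terminal]
36. n18.pre = -7  [b.key * -1 - 13]
37. n18.ok = -4  [A.acc - 18]
38. n18.off = "yk"  ["yk"]
39. n15.off = 9  [A.ok + 13]
40. n15.val = "p"  [if D.tag then A.off else "p"]
41. n15.live = "ykp"  [A.off ++ "p"]
42. n15.idx = "nk"  ["nk"]
43. n0.off = 2  [A.pre + B.sig + 6]
44. n0.val = "ykpk"  [S₁.live ++ "k"]
45. n0.live = "pp"  ["p" ++ S₁.val]
46. n0.idx = "yp"  ["y" ++ S₁.val]

1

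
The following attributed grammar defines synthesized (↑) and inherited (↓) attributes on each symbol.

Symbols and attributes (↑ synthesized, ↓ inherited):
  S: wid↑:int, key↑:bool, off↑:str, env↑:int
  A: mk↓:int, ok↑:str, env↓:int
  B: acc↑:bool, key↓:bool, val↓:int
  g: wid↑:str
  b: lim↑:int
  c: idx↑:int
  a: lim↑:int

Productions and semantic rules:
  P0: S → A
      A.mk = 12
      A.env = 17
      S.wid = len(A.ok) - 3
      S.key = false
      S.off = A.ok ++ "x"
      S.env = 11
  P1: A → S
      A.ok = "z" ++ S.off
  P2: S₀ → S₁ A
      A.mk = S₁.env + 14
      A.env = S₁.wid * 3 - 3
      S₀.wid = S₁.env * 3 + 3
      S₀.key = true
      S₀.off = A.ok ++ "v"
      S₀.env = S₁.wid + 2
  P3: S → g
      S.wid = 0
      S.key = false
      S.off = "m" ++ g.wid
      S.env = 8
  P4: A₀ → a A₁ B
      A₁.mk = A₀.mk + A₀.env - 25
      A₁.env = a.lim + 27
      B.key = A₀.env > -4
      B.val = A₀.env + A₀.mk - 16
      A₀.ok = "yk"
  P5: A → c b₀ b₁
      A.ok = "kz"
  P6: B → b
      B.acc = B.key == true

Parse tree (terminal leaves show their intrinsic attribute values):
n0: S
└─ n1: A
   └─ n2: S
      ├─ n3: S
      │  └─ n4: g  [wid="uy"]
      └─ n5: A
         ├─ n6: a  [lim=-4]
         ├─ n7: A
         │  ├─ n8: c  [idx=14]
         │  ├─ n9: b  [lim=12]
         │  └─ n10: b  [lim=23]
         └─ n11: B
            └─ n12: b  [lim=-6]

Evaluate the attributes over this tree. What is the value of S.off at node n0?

1. n1.mk = 12  [12]
2. n1.env = 17  [17]
3. n4.wid = "uy"  [terminal]
4. n3.wid = 0  [0]
5. n3.key = false  [false]
6. n3.off = "muy"  ["m" ++ g.wid]
7. n3.env = 8  [8]
8. n5.mk = 22  [S₁.env + 14]
9. n5.env = -3  [S₁.wid * 3 - 3]
10. n6.lim = -4  [terminal]
11. n7.mk = -6  [A₀.mk + A₀.env - 25]
12. n7.env = 23  [a.lim + 27]
13. n8.idx = 14  [terminal]
14. n9.lim = 12  [terminal]
15. n10.lim = 23  [terminal]
16. n7.ok = "kz"  ["kz"]
17. n11.key = true  [A₀.env > -4]
18. n11.val = 3  [A₀.env + A₀.mk - 16]
19. n12.lim = -6  [terminal]
20. n11.acc = true  [B.key == true]
21. n5.ok = "yk"  ["yk"]
22. n2.wid = 27  [S₁.env * 3 + 3]
23. n2.key = true  [true]
24. n2.off = "ykv"  [A.ok ++ "v"]
25. n2.env = 2  [S₁.wid + 2]
26. n1.ok = "zykv"  ["z" ++ S.off]
27. n0.wid = 1  [len(A.ok) - 3]
28. n0.key = false  [false]
29. n0.off = "zykvx"  [A.ok ++ "x"]
30. n0.env = 11  [11]

"zykvx"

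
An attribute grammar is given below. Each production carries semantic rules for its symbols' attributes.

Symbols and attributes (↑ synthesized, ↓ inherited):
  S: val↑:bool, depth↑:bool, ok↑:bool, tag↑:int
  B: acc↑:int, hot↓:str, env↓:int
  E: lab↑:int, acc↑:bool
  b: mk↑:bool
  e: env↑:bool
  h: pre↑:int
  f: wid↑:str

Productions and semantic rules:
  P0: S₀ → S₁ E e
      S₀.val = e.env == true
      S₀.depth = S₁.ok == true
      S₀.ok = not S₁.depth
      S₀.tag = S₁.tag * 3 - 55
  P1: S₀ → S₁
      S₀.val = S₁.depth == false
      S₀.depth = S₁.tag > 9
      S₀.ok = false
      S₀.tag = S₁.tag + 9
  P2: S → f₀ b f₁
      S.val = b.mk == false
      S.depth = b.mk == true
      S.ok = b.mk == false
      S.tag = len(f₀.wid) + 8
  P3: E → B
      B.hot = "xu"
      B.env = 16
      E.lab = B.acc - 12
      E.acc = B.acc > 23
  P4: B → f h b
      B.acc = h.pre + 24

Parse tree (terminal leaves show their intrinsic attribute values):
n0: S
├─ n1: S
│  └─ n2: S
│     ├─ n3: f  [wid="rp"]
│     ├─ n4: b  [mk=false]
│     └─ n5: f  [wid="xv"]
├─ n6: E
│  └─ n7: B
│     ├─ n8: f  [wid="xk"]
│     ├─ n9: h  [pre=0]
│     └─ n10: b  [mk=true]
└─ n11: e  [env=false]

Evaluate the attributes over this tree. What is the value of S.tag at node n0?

2

1. n3.wid = "rp"  [terminal]
2. n4.mk = false  [terminal]
3. n5.wid = "xv"  [terminal]
4. n2.val = true  [b.mk == false]
5. n2.depth = false  [b.mk == true]
6. n2.ok = true  [b.mk == false]
7. n2.tag = 10  [len(f₀.wid) + 8]
8. n1.val = true  [S₁.depth == false]
9. n1.depth = true  [S₁.tag > 9]
10. n1.ok = false  [false]
11. n1.tag = 19  [S₁.tag + 9]
12. n7.hot = "xu"  ["xu"]
13. n7.env = 16  [16]
14. n8.wid = "xk"  [terminal]
15. n9.pre = 0  [terminal]
16. n10.mk = true  [terminal]
17. n7.acc = 24  [h.pre + 24]
18. n6.lab = 12  [B.acc - 12]
19. n6.acc = true  [B.acc > 23]
20. n11.env = false  [terminal]
21. n0.val = false  [e.env == true]
22. n0.depth = false  [S₁.ok == true]
23. n0.ok = false  [not S₁.depth]
24. n0.tag = 2  [S₁.tag * 3 - 55]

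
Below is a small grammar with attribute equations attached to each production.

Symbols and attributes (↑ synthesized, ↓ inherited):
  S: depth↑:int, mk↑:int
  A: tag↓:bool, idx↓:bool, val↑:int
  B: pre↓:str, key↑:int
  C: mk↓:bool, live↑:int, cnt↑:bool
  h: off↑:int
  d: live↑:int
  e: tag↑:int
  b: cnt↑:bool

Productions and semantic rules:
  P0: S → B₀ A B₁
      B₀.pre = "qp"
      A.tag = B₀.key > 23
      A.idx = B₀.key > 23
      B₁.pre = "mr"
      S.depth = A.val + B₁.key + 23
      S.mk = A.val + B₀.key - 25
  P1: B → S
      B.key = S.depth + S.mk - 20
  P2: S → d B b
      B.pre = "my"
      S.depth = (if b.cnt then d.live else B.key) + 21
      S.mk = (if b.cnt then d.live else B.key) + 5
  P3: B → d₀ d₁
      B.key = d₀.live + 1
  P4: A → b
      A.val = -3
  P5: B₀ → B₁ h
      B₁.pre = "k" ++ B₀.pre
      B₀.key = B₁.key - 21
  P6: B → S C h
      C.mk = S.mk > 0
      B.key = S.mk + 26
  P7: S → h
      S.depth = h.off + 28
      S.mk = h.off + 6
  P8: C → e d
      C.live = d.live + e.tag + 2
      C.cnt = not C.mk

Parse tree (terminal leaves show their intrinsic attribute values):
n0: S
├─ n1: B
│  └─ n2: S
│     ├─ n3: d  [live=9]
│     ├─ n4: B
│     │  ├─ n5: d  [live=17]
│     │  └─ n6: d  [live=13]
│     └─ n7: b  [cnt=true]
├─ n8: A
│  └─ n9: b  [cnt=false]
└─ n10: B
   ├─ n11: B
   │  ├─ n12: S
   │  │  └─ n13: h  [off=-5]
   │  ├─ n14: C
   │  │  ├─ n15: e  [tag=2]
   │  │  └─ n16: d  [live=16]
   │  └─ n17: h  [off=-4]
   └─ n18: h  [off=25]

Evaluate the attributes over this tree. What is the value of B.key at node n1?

1. n1.pre = "qp"  ["qp"]
2. n3.live = 9  [terminal]
3. n4.pre = "my"  ["my"]
4. n5.live = 17  [terminal]
5. n6.live = 13  [terminal]
6. n4.key = 18  [d₀.live + 1]
7. n7.cnt = true  [terminal]
8. n2.depth = 30  [(if b.cnt then d.live else B.key) + 21]
9. n2.mk = 14  [(if b.cnt then d.live else B.key) + 5]
10. n1.key = 24  [S.depth + S.mk - 20]
11. n8.tag = true  [B₀.key > 23]
12. n8.idx = true  [B₀.key > 23]
13. n9.cnt = false  [terminal]
14. n8.val = -3  [-3]
15. n10.pre = "mr"  ["mr"]
16. n11.pre = "kmr"  ["k" ++ B₀.pre]
17. n13.off = -5  [terminal]
18. n12.depth = 23  [h.off + 28]
19. n12.mk = 1  [h.off + 6]
20. n14.mk = true  [S.mk > 0]
21. n15.tag = 2  [terminal]
22. n16.live = 16  [terminal]
23. n14.live = 20  [d.live + e.tag + 2]
24. n14.cnt = false  [not C.mk]
25. n17.off = -4  [terminal]
26. n11.key = 27  [S.mk + 26]
27. n18.off = 25  [terminal]
28. n10.key = 6  [B₁.key - 21]
29. n0.depth = 26  [A.val + B₁.key + 23]
30. n0.mk = -4  [A.val + B₀.key - 25]

24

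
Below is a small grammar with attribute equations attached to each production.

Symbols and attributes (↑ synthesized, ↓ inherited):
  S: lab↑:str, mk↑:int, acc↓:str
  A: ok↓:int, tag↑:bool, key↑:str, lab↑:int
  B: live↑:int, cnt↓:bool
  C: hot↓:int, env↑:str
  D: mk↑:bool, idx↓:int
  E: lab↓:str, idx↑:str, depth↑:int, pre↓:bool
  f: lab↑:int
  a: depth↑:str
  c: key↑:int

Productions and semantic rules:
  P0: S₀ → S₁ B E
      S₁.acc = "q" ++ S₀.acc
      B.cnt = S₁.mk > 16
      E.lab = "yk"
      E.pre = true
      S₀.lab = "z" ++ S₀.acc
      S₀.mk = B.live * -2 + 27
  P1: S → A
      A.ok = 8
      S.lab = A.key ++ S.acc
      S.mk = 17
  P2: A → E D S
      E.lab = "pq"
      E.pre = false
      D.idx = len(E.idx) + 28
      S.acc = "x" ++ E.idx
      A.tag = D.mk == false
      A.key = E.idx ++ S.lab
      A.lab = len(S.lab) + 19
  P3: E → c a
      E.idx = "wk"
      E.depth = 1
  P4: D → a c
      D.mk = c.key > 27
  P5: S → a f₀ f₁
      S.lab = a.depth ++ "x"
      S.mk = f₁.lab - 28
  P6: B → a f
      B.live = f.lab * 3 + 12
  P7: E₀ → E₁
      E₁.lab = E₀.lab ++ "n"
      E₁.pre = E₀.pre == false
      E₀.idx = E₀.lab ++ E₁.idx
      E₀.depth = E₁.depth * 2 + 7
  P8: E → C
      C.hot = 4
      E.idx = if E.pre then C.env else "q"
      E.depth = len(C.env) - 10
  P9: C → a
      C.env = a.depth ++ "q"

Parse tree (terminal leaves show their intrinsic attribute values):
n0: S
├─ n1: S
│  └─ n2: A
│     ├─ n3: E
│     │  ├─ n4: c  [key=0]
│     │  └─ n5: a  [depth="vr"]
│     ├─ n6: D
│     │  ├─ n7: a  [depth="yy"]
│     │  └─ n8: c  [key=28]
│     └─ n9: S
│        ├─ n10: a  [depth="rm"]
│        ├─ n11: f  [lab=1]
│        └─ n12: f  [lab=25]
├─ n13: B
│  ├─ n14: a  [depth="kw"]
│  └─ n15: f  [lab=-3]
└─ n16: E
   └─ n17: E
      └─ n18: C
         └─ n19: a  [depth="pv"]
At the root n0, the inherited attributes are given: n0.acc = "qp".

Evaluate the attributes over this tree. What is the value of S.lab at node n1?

"wkrmxqqp"

1. n0.acc = "qp"  [given at root]
2. n1.acc = "qqp"  ["q" ++ S₀.acc]
3. n2.ok = 8  [8]
4. n3.lab = "pq"  ["pq"]
5. n3.pre = false  [false]
6. n4.key = 0  [terminal]
7. n5.depth = "vr"  [terminal]
8. n3.idx = "wk"  ["wk"]
9. n3.depth = 1  [1]
10. n6.idx = 30  [len(E.idx) + 28]
11. n7.depth = "yy"  [terminal]
12. n8.key = 28  [terminal]
13. n6.mk = true  [c.key > 27]
14. n9.acc = "xwk"  ["x" ++ E.idx]
15. n10.depth = "rm"  [terminal]
16. n11.lab = 1  [terminal]
17. n12.lab = 25  [terminal]
18. n9.lab = "rmx"  [a.depth ++ "x"]
19. n9.mk = -3  [f₁.lab - 28]
20. n2.tag = false  [D.mk == false]
21. n2.key = "wkrmx"  [E.idx ++ S.lab]
22. n2.lab = 22  [len(S.lab) + 19]
23. n1.lab = "wkrmxqqp"  [A.key ++ S.acc]
24. n1.mk = 17  [17]
25. n13.cnt = true  [S₁.mk > 16]
26. n14.depth = "kw"  [terminal]
27. n15.lab = -3  [terminal]
28. n13.live = 3  [f.lab * 3 + 12]
29. n16.lab = "yk"  ["yk"]
30. n16.pre = true  [true]
31. n17.lab = "ykn"  [E₀.lab ++ "n"]
32. n17.pre = false  [E₀.pre == false]
33. n18.hot = 4  [4]
34. n19.depth = "pv"  [terminal]
35. n18.env = "pvq"  [a.depth ++ "q"]
36. n17.idx = "q"  [if E.pre then C.env else "q"]
37. n17.depth = -7  [len(C.env) - 10]
38. n16.idx = "ykq"  [E₀.lab ++ E₁.idx]
39. n16.depth = -7  [E₁.depth * 2 + 7]
40. n0.lab = "zqp"  ["z" ++ S₀.acc]
41. n0.mk = 21  [B.live * -2 + 27]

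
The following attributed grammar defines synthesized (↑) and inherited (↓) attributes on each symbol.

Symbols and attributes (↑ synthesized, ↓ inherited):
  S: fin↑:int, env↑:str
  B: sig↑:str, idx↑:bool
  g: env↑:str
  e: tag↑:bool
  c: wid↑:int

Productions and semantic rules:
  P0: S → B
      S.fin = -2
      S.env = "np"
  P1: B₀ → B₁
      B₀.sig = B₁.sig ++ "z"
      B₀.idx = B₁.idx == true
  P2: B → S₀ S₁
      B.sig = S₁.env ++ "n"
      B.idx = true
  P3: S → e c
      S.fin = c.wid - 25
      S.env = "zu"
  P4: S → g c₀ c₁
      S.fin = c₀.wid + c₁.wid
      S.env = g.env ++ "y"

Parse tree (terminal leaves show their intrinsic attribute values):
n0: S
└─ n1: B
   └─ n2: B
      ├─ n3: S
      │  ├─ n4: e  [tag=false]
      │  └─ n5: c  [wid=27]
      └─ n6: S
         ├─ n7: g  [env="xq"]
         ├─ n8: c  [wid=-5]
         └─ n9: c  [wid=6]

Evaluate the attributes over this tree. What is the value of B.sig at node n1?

"xqynz"

1. n4.tag = false  [terminal]
2. n5.wid = 27  [terminal]
3. n3.fin = 2  [c.wid - 25]
4. n3.env = "zu"  ["zu"]
5. n7.env = "xq"  [terminal]
6. n8.wid = -5  [terminal]
7. n9.wid = 6  [terminal]
8. n6.fin = 1  [c₀.wid + c₁.wid]
9. n6.env = "xqy"  [g.env ++ "y"]
10. n2.sig = "xqyn"  [S₁.env ++ "n"]
11. n2.idx = true  [true]
12. n1.sig = "xqynz"  [B₁.sig ++ "z"]
13. n1.idx = true  [B₁.idx == true]
14. n0.fin = -2  [-2]
15. n0.env = "np"  ["np"]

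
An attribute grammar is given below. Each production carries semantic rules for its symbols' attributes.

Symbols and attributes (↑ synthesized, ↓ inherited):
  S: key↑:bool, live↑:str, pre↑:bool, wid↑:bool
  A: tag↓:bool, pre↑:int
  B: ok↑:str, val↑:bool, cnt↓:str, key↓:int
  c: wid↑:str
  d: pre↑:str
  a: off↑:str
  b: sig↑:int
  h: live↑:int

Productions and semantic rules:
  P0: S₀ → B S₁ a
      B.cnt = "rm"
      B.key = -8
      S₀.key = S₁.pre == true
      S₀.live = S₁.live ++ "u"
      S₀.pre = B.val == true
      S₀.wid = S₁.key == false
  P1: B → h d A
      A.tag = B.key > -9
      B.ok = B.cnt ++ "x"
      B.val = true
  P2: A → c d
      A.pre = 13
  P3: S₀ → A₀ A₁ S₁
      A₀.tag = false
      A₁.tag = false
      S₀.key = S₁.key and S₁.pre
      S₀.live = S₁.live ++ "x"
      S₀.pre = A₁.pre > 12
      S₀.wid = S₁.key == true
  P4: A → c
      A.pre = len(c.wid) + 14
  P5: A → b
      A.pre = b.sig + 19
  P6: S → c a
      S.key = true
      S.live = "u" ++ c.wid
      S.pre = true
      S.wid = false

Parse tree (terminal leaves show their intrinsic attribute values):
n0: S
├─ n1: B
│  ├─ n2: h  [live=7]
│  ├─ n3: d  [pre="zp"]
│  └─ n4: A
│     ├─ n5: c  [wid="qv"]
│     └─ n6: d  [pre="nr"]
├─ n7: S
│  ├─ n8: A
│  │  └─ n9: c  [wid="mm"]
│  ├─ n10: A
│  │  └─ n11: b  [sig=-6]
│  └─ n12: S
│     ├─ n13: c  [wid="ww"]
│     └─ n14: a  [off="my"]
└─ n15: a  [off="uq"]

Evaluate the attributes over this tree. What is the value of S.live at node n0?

"uwwxu"

1. n1.cnt = "rm"  ["rm"]
2. n1.key = -8  [-8]
3. n2.live = 7  [terminal]
4. n3.pre = "zp"  [terminal]
5. n4.tag = true  [B.key > -9]
6. n5.wid = "qv"  [terminal]
7. n6.pre = "nr"  [terminal]
8. n4.pre = 13  [13]
9. n1.ok = "rmx"  [B.cnt ++ "x"]
10. n1.val = true  [true]
11. n8.tag = false  [false]
12. n9.wid = "mm"  [terminal]
13. n8.pre = 16  [len(c.wid) + 14]
14. n10.tag = false  [false]
15. n11.sig = -6  [terminal]
16. n10.pre = 13  [b.sig + 19]
17. n13.wid = "ww"  [terminal]
18. n14.off = "my"  [terminal]
19. n12.key = true  [true]
20. n12.live = "uww"  ["u" ++ c.wid]
21. n12.pre = true  [true]
22. n12.wid = false  [false]
23. n7.key = true  [S₁.key and S₁.pre]
24. n7.live = "uwwx"  [S₁.live ++ "x"]
25. n7.pre = true  [A₁.pre > 12]
26. n7.wid = true  [S₁.key == true]
27. n15.off = "uq"  [terminal]
28. n0.key = true  [S₁.pre == true]
29. n0.live = "uwwxu"  [S₁.live ++ "u"]
30. n0.pre = true  [B.val == true]
31. n0.wid = false  [S₁.key == false]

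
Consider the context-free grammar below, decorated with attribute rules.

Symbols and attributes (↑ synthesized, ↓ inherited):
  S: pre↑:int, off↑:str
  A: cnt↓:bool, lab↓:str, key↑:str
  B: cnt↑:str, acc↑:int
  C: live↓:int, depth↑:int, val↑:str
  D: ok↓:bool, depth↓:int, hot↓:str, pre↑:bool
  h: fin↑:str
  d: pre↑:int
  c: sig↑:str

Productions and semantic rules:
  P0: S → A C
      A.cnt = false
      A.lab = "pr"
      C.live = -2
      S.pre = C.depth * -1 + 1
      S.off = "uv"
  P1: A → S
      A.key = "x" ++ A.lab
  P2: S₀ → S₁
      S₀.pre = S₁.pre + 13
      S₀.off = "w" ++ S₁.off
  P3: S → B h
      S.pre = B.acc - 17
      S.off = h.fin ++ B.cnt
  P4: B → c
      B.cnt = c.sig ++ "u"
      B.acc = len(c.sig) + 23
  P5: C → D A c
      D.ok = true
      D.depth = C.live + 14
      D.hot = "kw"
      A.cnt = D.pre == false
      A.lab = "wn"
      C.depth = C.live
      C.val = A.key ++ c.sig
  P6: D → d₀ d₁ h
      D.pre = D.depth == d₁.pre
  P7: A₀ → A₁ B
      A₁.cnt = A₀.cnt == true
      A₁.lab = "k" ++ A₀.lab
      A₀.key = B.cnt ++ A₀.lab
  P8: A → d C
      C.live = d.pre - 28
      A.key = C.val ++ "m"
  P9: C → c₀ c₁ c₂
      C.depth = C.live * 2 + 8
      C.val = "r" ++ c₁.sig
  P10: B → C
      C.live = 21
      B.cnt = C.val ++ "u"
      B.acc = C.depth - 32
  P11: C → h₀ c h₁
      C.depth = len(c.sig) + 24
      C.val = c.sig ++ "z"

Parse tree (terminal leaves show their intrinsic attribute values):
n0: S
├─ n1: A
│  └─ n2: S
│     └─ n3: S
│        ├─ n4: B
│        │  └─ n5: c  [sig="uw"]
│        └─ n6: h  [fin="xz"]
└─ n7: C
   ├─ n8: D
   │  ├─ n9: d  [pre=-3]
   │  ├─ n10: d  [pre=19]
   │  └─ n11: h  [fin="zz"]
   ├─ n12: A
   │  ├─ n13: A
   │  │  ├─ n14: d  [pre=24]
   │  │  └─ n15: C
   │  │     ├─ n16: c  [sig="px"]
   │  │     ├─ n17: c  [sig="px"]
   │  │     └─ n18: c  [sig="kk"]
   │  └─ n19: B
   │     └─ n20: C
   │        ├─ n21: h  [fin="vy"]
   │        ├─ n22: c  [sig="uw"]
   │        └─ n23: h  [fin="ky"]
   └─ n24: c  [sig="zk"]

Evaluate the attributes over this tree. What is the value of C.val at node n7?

"uwzuwnzk"

1. n1.cnt = false  [false]
2. n1.lab = "pr"  ["pr"]
3. n5.sig = "uw"  [terminal]
4. n4.cnt = "uwu"  [c.sig ++ "u"]
5. n4.acc = 25  [len(c.sig) + 23]
6. n6.fin = "xz"  [terminal]
7. n3.pre = 8  [B.acc - 17]
8. n3.off = "xzuwu"  [h.fin ++ B.cnt]
9. n2.pre = 21  [S₁.pre + 13]
10. n2.off = "wxzuwu"  ["w" ++ S₁.off]
11. n1.key = "xpr"  ["x" ++ A.lab]
12. n7.live = -2  [-2]
13. n8.ok = true  [true]
14. n8.depth = 12  [C.live + 14]
15. n8.hot = "kw"  ["kw"]
16. n9.pre = -3  [terminal]
17. n10.pre = 19  [terminal]
18. n11.fin = "zz"  [terminal]
19. n8.pre = false  [D.depth == d₁.pre]
20. n12.cnt = true  [D.pre == false]
21. n12.lab = "wn"  ["wn"]
22. n13.cnt = true  [A₀.cnt == true]
23. n13.lab = "kwn"  ["k" ++ A₀.lab]
24. n14.pre = 24  [terminal]
25. n15.live = -4  [d.pre - 28]
26. n16.sig = "px"  [terminal]
27. n17.sig = "px"  [terminal]
28. n18.sig = "kk"  [terminal]
29. n15.depth = 0  [C.live * 2 + 8]
30. n15.val = "rpx"  ["r" ++ c₁.sig]
31. n13.key = "rpxm"  [C.val ++ "m"]
32. n20.live = 21  [21]
33. n21.fin = "vy"  [terminal]
34. n22.sig = "uw"  [terminal]
35. n23.fin = "ky"  [terminal]
36. n20.depth = 26  [len(c.sig) + 24]
37. n20.val = "uwz"  [c.sig ++ "z"]
38. n19.cnt = "uwzu"  [C.val ++ "u"]
39. n19.acc = -6  [C.depth - 32]
40. n12.key = "uwzuwn"  [B.cnt ++ A₀.lab]
41. n24.sig = "zk"  [terminal]
42. n7.depth = -2  [C.live]
43. n7.val = "uwzuwnzk"  [A.key ++ c.sig]
44. n0.pre = 3  [C.depth * -1 + 1]
45. n0.off = "uv"  ["uv"]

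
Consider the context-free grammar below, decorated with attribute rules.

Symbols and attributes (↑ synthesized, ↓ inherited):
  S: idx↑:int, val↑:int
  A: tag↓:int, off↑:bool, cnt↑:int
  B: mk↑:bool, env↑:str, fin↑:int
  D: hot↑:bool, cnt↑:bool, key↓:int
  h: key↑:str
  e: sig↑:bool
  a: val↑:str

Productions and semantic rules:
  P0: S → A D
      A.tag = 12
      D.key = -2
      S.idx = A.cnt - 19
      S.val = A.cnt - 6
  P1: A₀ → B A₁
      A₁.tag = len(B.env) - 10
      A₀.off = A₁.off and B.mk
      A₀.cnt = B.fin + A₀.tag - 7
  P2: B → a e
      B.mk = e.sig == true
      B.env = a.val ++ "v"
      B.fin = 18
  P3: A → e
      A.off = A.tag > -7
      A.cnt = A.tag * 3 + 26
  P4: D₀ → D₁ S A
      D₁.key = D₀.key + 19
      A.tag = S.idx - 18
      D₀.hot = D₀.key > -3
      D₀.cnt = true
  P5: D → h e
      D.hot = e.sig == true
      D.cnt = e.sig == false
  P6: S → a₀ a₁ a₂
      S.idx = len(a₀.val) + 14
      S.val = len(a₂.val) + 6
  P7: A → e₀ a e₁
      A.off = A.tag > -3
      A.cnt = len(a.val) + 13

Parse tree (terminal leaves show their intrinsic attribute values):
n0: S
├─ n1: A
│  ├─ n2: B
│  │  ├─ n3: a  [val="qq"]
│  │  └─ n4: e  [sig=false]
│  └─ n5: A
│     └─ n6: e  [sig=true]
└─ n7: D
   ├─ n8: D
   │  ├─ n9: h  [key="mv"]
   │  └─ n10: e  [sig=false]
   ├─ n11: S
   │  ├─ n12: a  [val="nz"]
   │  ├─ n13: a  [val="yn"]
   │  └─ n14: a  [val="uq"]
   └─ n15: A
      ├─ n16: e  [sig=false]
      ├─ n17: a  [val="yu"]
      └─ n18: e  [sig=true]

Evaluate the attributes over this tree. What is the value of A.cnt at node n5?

5

1. n1.tag = 12  [12]
2. n3.val = "qq"  [terminal]
3. n4.sig = false  [terminal]
4. n2.mk = false  [e.sig == true]
5. n2.env = "qqv"  [a.val ++ "v"]
6. n2.fin = 18  [18]
7. n5.tag = -7  [len(B.env) - 10]
8. n6.sig = true  [terminal]
9. n5.off = false  [A.tag > -7]
10. n5.cnt = 5  [A.tag * 3 + 26]
11. n1.off = false  [A₁.off and B.mk]
12. n1.cnt = 23  [B.fin + A₀.tag - 7]
13. n7.key = -2  [-2]
14. n8.key = 17  [D₀.key + 19]
15. n9.key = "mv"  [terminal]
16. n10.sig = false  [terminal]
17. n8.hot = false  [e.sig == true]
18. n8.cnt = true  [e.sig == false]
19. n12.val = "nz"  [terminal]
20. n13.val = "yn"  [terminal]
21. n14.val = "uq"  [terminal]
22. n11.idx = 16  [len(a₀.val) + 14]
23. n11.val = 8  [len(a₂.val) + 6]
24. n15.tag = -2  [S.idx - 18]
25. n16.sig = false  [terminal]
26. n17.val = "yu"  [terminal]
27. n18.sig = true  [terminal]
28. n15.off = true  [A.tag > -3]
29. n15.cnt = 15  [len(a.val) + 13]
30. n7.hot = true  [D₀.key > -3]
31. n7.cnt = true  [true]
32. n0.idx = 4  [A.cnt - 19]
33. n0.val = 17  [A.cnt - 6]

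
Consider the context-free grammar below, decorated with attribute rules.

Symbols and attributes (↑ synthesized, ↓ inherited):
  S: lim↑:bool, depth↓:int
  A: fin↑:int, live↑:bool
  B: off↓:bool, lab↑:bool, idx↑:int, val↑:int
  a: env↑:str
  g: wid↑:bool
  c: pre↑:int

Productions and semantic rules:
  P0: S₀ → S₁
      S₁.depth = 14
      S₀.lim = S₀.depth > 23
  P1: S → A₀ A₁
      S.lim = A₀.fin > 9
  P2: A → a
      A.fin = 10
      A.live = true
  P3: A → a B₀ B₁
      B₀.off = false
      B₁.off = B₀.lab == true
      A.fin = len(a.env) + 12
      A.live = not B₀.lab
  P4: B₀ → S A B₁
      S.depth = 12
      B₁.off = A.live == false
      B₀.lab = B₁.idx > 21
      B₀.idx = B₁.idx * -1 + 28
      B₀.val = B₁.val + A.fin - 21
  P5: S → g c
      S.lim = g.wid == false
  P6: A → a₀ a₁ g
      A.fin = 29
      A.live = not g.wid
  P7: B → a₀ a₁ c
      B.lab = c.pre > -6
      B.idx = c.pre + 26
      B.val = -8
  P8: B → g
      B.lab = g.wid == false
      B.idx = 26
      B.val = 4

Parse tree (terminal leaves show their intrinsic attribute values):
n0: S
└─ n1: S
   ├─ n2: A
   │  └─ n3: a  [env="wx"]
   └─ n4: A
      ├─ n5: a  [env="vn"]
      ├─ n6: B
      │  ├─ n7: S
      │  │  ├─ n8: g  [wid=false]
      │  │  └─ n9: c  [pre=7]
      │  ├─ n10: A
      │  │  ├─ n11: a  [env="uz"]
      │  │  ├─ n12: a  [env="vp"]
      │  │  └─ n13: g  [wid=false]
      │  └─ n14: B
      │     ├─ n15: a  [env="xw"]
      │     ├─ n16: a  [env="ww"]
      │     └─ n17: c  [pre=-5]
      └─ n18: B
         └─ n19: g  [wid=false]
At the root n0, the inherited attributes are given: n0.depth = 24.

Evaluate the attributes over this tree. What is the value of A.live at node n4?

true

1. n0.depth = 24  [given at root]
2. n1.depth = 14  [14]
3. n3.env = "wx"  [terminal]
4. n2.fin = 10  [10]
5. n2.live = true  [true]
6. n5.env = "vn"  [terminal]
7. n6.off = false  [false]
8. n7.depth = 12  [12]
9. n8.wid = false  [terminal]
10. n9.pre = 7  [terminal]
11. n7.lim = true  [g.wid == false]
12. n11.env = "uz"  [terminal]
13. n12.env = "vp"  [terminal]
14. n13.wid = false  [terminal]
15. n10.fin = 29  [29]
16. n10.live = true  [not g.wid]
17. n14.off = false  [A.live == false]
18. n15.env = "xw"  [terminal]
19. n16.env = "ww"  [terminal]
20. n17.pre = -5  [terminal]
21. n14.lab = true  [c.pre > -6]
22. n14.idx = 21  [c.pre + 26]
23. n14.val = -8  [-8]
24. n6.lab = false  [B₁.idx > 21]
25. n6.idx = 7  [B₁.idx * -1 + 28]
26. n6.val = 0  [B₁.val + A.fin - 21]
27. n18.off = false  [B₀.lab == true]
28. n19.wid = false  [terminal]
29. n18.lab = true  [g.wid == false]
30. n18.idx = 26  [26]
31. n18.val = 4  [4]
32. n4.fin = 14  [len(a.env) + 12]
33. n4.live = true  [not B₀.lab]
34. n1.lim = true  [A₀.fin > 9]
35. n0.lim = true  [S₀.depth > 23]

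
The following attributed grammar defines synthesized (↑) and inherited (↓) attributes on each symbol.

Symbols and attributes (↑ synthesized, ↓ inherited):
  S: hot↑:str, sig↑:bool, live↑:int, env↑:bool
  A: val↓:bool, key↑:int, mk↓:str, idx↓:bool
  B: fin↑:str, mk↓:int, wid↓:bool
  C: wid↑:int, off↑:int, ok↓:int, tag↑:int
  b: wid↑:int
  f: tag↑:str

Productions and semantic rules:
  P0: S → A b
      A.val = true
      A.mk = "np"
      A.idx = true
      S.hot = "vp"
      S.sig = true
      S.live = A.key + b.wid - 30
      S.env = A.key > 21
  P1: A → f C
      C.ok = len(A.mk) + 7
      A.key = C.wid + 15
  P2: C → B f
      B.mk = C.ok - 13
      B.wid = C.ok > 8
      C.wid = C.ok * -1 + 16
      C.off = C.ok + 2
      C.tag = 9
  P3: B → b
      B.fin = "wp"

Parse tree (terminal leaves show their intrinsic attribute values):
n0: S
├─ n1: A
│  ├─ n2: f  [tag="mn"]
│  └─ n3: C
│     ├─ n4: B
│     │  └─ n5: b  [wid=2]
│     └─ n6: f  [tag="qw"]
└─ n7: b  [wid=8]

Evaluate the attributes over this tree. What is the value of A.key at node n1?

1. n1.val = true  [true]
2. n1.mk = "np"  ["np"]
3. n1.idx = true  [true]
4. n2.tag = "mn"  [terminal]
5. n3.ok = 9  [len(A.mk) + 7]
6. n4.mk = -4  [C.ok - 13]
7. n4.wid = true  [C.ok > 8]
8. n5.wid = 2  [terminal]
9. n4.fin = "wp"  ["wp"]
10. n6.tag = "qw"  [terminal]
11. n3.wid = 7  [C.ok * -1 + 16]
12. n3.off = 11  [C.ok + 2]
13. n3.tag = 9  [9]
14. n1.key = 22  [C.wid + 15]
15. n7.wid = 8  [terminal]
16. n0.hot = "vp"  ["vp"]
17. n0.sig = true  [true]
18. n0.live = 0  [A.key + b.wid - 30]
19. n0.env = true  [A.key > 21]

22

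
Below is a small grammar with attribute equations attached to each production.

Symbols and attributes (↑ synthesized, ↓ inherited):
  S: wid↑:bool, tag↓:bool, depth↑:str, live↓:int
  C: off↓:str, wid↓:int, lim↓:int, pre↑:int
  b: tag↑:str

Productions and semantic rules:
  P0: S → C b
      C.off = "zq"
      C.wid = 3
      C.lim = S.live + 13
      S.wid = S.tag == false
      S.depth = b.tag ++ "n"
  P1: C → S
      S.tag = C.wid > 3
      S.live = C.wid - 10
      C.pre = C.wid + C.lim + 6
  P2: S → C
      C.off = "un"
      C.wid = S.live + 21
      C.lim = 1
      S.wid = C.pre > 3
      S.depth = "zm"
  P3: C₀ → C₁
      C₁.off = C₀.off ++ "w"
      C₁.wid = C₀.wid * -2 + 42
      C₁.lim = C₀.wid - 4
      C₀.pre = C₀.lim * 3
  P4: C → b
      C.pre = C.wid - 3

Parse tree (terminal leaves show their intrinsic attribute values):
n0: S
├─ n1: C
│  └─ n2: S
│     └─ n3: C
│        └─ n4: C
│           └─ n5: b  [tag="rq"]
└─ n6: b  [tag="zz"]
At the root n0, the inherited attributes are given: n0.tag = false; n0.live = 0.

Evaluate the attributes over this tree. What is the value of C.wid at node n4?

1. n0.tag = false  [given at root]
2. n0.live = 0  [given at root]
3. n1.off = "zq"  ["zq"]
4. n1.wid = 3  [3]
5. n1.lim = 13  [S.live + 13]
6. n2.tag = false  [C.wid > 3]
7. n2.live = -7  [C.wid - 10]
8. n3.off = "un"  ["un"]
9. n3.wid = 14  [S.live + 21]
10. n3.lim = 1  [1]
11. n4.off = "unw"  [C₀.off ++ "w"]
12. n4.wid = 14  [C₀.wid * -2 + 42]
13. n4.lim = 10  [C₀.wid - 4]
14. n5.tag = "rq"  [terminal]
15. n4.pre = 11  [C.wid - 3]
16. n3.pre = 3  [C₀.lim * 3]
17. n2.wid = false  [C.pre > 3]
18. n2.depth = "zm"  ["zm"]
19. n1.pre = 22  [C.wid + C.lim + 6]
20. n6.tag = "zz"  [terminal]
21. n0.wid = true  [S.tag == false]
22. n0.depth = "zzn"  [b.tag ++ "n"]

14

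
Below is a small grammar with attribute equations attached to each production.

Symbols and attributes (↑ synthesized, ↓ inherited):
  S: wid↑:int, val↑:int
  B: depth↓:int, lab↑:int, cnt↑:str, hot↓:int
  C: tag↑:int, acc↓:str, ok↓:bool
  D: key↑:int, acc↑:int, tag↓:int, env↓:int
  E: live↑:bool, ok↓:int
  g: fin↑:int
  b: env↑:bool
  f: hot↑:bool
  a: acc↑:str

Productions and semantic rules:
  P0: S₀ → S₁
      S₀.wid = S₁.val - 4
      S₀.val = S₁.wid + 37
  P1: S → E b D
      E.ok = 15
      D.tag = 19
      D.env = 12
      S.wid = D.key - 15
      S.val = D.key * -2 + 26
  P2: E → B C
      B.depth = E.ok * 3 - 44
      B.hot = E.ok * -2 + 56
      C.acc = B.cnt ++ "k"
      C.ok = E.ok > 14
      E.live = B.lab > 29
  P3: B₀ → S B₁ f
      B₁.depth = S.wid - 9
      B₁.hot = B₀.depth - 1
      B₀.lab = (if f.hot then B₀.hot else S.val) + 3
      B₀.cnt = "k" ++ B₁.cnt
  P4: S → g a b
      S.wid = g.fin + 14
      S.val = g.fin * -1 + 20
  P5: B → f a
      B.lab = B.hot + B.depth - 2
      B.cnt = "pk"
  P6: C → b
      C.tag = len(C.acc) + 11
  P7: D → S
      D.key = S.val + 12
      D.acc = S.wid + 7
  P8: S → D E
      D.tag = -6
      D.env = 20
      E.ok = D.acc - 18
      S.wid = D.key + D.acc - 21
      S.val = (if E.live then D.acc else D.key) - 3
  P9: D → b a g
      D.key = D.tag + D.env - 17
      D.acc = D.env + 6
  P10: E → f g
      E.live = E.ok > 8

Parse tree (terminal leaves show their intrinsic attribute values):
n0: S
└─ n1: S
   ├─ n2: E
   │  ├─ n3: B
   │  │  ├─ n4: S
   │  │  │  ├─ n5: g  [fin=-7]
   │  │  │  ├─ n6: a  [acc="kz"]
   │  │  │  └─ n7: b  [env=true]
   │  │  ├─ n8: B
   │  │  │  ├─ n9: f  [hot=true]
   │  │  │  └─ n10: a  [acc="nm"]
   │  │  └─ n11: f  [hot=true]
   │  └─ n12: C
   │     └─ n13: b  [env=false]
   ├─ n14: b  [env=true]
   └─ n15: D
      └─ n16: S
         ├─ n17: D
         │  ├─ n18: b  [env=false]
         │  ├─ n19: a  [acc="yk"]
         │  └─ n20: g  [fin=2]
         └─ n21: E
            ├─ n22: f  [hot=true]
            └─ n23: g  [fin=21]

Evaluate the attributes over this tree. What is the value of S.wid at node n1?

-9

1. n2.ok = 15  [15]
2. n3.depth = 1  [E.ok * 3 - 44]
3. n3.hot = 26  [E.ok * -2 + 56]
4. n5.fin = -7  [terminal]
5. n6.acc = "kz"  [terminal]
6. n7.env = true  [terminal]
7. n4.wid = 7  [g.fin + 14]
8. n4.val = 27  [g.fin * -1 + 20]
9. n8.depth = -2  [S.wid - 9]
10. n8.hot = 0  [B₀.depth - 1]
11. n9.hot = true  [terminal]
12. n10.acc = "nm"  [terminal]
13. n8.lab = -4  [B.hot + B.depth - 2]
14. n8.cnt = "pk"  ["pk"]
15. n11.hot = true  [terminal]
16. n3.lab = 29  [(if f.hot then B₀.hot else S.val) + 3]
17. n3.cnt = "kpk"  ["k" ++ B₁.cnt]
18. n12.acc = "kpkk"  [B.cnt ++ "k"]
19. n12.ok = true  [E.ok > 14]
20. n13.env = false  [terminal]
21. n12.tag = 15  [len(C.acc) + 11]
22. n2.live = false  [B.lab > 29]
23. n14.env = true  [terminal]
24. n15.tag = 19  [19]
25. n15.env = 12  [12]
26. n17.tag = -6  [-6]
27. n17.env = 20  [20]
28. n18.env = false  [terminal]
29. n19.acc = "yk"  [terminal]
30. n20.fin = 2  [terminal]
31. n17.key = -3  [D.tag + D.env - 17]
32. n17.acc = 26  [D.env + 6]
33. n21.ok = 8  [D.acc - 18]
34. n22.hot = true  [terminal]
35. n23.fin = 21  [terminal]
36. n21.live = false  [E.ok > 8]
37. n16.wid = 2  [D.key + D.acc - 21]
38. n16.val = -6  [(if E.live then D.acc else D.key) - 3]
39. n15.key = 6  [S.val + 12]
40. n15.acc = 9  [S.wid + 7]
41. n1.wid = -9  [D.key - 15]
42. n1.val = 14  [D.key * -2 + 26]
43. n0.wid = 10  [S₁.val - 4]
44. n0.val = 28  [S₁.wid + 37]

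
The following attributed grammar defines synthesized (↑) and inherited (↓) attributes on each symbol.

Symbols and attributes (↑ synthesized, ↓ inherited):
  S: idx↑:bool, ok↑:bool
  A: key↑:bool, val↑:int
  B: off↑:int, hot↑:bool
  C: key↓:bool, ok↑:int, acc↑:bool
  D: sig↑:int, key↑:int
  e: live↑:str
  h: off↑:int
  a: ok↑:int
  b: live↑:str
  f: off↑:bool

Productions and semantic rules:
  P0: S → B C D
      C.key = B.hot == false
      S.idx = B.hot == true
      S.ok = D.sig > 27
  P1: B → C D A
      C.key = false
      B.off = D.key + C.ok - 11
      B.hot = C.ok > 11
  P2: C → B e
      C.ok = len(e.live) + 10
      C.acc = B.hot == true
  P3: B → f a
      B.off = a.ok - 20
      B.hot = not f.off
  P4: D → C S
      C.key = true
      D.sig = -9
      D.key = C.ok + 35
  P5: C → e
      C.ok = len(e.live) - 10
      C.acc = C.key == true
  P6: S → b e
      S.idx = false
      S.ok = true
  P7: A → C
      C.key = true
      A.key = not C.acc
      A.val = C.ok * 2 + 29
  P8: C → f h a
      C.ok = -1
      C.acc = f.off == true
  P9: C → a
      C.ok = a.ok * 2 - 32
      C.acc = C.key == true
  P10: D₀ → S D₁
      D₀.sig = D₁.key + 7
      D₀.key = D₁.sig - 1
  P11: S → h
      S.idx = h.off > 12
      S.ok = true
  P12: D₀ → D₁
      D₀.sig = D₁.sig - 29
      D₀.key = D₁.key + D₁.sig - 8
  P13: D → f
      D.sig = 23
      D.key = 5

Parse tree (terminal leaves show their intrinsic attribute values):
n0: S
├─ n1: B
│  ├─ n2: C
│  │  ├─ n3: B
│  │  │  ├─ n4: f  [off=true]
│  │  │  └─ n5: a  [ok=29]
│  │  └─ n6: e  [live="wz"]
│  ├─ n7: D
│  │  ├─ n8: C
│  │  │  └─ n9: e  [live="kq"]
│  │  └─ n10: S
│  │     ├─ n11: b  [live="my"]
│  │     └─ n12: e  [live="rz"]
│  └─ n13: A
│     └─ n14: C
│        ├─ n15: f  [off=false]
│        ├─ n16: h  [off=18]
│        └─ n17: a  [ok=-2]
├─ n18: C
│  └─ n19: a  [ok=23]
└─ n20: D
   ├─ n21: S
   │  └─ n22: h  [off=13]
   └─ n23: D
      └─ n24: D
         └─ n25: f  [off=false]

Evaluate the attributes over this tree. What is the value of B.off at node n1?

1. n2.key = false  [false]
2. n4.off = true  [terminal]
3. n5.ok = 29  [terminal]
4. n3.off = 9  [a.ok - 20]
5. n3.hot = false  [not f.off]
6. n6.live = "wz"  [terminal]
7. n2.ok = 12  [len(e.live) + 10]
8. n2.acc = false  [B.hot == true]
9. n8.key = true  [true]
10. n9.live = "kq"  [terminal]
11. n8.ok = -8  [len(e.live) - 10]
12. n8.acc = true  [C.key == true]
13. n11.live = "my"  [terminal]
14. n12.live = "rz"  [terminal]
15. n10.idx = false  [false]
16. n10.ok = true  [true]
17. n7.sig = -9  [-9]
18. n7.key = 27  [C.ok + 35]
19. n14.key = true  [true]
20. n15.off = false  [terminal]
21. n16.off = 18  [terminal]
22. n17.ok = -2  [terminal]
23. n14.ok = -1  [-1]
24. n14.acc = false  [f.off == true]
25. n13.key = true  [not C.acc]
26. n13.val = 27  [C.ok * 2 + 29]
27. n1.off = 28  [D.key + C.ok - 11]
28. n1.hot = true  [C.ok > 11]
29. n18.key = false  [B.hot == false]
30. n19.ok = 23  [terminal]
31. n18.ok = 14  [a.ok * 2 - 32]
32. n18.acc = false  [C.key == true]
33. n22.off = 13  [terminal]
34. n21.idx = true  [h.off > 12]
35. n21.ok = true  [true]
36. n25.off = false  [terminal]
37. n24.sig = 23  [23]
38. n24.key = 5  [5]
39. n23.sig = -6  [D₁.sig - 29]
40. n23.key = 20  [D₁.key + D₁.sig - 8]
41. n20.sig = 27  [D₁.key + 7]
42. n20.key = -7  [D₁.sig - 1]
43. n0.idx = true  [B.hot == true]
44. n0.ok = false  [D.sig > 27]

28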